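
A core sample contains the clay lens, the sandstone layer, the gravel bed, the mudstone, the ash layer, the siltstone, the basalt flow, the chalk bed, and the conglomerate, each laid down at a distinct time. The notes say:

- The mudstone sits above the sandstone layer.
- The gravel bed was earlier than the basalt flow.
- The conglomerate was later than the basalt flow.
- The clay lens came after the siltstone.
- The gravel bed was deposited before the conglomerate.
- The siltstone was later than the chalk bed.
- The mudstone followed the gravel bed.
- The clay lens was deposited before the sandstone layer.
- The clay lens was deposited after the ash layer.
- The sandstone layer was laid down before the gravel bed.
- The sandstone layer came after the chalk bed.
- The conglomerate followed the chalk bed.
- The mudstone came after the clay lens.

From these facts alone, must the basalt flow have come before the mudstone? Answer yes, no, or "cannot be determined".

No chain of stated constraints runs from the basalt flow to the mudstone, and none runs from the mudstone to the basalt flow either.
So the relative order of the basalt flow and the mudstone is not fixed by the given facts.

cannot be determined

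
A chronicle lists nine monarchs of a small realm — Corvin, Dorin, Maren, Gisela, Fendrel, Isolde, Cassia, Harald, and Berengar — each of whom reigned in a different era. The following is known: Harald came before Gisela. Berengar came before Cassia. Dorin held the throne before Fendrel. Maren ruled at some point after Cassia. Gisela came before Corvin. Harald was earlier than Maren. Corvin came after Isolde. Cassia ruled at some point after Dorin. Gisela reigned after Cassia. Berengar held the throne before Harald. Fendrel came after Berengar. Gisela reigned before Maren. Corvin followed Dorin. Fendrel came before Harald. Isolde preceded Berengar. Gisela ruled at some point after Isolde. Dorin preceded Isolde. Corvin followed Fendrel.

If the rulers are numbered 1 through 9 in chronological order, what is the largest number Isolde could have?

2

Isolde must come before Berengar, Cassia, Corvin, Fendrel, Gisela, Harald, and Maren — 7 rulers forced after them.
Everything else can be placed before Isolde in some valid order, so Isolde can sit as late as position 9 − 7 = 2.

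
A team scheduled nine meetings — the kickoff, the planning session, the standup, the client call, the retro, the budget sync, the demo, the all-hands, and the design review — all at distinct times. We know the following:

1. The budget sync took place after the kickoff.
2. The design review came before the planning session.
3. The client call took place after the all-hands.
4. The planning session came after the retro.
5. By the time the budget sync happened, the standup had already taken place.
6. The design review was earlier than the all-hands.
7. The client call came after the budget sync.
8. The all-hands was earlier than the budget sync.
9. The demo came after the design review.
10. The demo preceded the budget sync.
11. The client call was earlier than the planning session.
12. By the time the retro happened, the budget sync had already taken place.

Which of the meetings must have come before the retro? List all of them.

the all-hands, the budget sync, the demo, the design review, the kickoff, the standup

Directly stated before the retro: the budget sync.
The all-hands reaches the retro via the all-hands → the budget sync → the retro.
The demo reaches the retro via the demo → the budget sync → the retro.
The design review reaches the retro via the design review → the all-hands → the budget sync → the retro.
Likewise the kickoff and the standup each reach the retro by chaining the stated constraints.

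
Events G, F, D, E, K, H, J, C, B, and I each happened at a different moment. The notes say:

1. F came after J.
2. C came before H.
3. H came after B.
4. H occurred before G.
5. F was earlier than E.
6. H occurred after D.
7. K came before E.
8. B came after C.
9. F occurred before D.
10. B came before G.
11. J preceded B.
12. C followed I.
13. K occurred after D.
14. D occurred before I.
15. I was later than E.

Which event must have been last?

G

Every other event has a chain of constraints placing it before G, so G is last.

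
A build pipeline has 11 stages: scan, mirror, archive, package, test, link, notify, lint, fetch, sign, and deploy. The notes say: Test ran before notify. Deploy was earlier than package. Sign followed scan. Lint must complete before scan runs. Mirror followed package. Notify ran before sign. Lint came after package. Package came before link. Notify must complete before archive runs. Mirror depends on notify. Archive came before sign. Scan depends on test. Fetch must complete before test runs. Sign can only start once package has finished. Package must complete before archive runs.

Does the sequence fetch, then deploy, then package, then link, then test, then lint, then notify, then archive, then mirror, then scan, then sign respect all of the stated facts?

yes

Check each stated constraint against the proposed order — e.g. package is ahead of mirror; package is ahead of sign. Every pair is in the required order; nothing is violated.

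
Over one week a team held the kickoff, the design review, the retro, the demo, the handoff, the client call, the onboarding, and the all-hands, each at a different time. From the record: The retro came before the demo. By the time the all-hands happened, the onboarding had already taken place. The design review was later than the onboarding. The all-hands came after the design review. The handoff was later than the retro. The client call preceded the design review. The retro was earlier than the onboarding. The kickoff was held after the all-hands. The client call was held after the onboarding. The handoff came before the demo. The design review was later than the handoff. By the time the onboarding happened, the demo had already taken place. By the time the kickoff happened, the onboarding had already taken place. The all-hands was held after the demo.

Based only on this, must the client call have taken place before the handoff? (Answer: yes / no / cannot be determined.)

Tracing the constraints gives the handoff → the demo → the onboarding → the client call, so the handoff must come before the client call.
That means the client call cannot be before the handoff.

no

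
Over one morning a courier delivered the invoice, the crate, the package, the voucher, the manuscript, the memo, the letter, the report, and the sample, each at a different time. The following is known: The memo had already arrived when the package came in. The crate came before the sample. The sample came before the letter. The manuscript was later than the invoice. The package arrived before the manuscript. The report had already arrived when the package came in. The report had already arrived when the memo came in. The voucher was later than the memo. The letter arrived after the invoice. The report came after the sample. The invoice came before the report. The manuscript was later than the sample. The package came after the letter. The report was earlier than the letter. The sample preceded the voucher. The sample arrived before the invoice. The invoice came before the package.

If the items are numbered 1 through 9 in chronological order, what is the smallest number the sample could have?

The crate must come before the sample — 1 forced predecessor.
Nothing else is forced ahead of the sample, so its earliest slot is position 1 + 1 = 2.

2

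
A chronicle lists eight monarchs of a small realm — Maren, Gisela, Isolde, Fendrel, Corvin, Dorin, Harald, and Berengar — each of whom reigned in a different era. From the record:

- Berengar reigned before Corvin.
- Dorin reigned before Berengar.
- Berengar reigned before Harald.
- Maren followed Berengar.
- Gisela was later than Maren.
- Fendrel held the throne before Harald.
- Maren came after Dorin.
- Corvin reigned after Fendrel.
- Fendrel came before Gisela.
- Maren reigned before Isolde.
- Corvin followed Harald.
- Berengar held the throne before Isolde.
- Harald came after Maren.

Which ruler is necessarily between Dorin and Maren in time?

Berengar

Tracing the constraints gives Dorin → Berengar → Maren, so Berengar sits after Dorin and before Maren.
No other ruler is forced both after Dorin and before Maren.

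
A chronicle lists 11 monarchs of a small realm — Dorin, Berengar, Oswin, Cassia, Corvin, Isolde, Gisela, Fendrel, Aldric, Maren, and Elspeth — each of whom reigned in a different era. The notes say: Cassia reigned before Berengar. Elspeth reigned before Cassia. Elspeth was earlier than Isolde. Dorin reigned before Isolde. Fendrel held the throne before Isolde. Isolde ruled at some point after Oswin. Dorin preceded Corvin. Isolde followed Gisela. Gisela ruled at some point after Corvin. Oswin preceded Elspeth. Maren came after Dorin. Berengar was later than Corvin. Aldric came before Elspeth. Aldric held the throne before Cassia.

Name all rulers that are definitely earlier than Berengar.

Directly stated before Berengar: Cassia and Corvin.
Aldric reaches Berengar via Aldric → Cassia → Berengar.
Dorin reaches Berengar via Dorin → Corvin → Berengar.
Elspeth reaches Berengar via Elspeth → Cassia → Berengar.
Likewise Oswin reaches Berengar by chaining the stated constraints.

Aldric, Cassia, Corvin, Dorin, Elspeth, Oswin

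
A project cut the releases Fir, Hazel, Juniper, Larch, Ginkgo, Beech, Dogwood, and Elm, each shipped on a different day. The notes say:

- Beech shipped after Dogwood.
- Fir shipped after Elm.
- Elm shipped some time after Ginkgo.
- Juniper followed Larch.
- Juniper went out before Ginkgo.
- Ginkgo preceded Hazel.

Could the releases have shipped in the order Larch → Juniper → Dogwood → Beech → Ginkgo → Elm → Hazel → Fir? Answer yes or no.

Check each stated constraint against the proposed order — e.g. Ginkgo is ahead of Hazel; Juniper is ahead of Ginkgo. Every pair is in the required order; nothing is violated.

yes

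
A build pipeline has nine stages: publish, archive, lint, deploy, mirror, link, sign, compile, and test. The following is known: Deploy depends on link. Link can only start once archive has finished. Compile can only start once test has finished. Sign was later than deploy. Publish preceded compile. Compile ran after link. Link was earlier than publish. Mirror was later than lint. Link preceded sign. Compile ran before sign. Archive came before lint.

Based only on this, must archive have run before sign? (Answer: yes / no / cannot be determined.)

yes

Chain the constraints: archive → link → sign. Each link is directly stated, so archive comes before sign.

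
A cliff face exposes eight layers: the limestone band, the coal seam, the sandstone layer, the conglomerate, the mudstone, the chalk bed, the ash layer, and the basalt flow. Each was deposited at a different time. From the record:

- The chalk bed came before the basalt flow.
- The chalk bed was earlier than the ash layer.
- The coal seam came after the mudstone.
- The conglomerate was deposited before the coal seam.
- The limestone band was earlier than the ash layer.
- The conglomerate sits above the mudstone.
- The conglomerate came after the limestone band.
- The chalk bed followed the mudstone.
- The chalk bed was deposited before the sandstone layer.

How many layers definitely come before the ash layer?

Directly stated before the ash layer: the chalk bed and the limestone band.
The mudstone reaches the ash layer via the mudstone → the chalk bed → the ash layer.
That's the chalk bed, the limestone band, and the mudstone — 3 in all.

3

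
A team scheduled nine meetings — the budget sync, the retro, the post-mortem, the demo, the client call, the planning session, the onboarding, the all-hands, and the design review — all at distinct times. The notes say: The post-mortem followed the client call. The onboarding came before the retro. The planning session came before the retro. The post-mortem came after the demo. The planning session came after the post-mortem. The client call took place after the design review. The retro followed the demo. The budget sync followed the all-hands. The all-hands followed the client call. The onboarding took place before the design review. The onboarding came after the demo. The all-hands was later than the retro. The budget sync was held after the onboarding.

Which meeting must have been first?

The demo has a chain of constraints placing it before every other meeting, so the demo must be first.

the demo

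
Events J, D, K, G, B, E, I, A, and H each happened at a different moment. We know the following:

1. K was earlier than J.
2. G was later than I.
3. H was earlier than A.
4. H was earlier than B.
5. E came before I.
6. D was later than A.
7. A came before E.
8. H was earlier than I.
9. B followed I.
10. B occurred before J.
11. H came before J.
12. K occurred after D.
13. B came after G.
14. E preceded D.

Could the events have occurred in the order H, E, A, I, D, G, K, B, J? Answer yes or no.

The constraints require A before E, but in the proposed sequence E appears ahead of A. That one violation is enough.

no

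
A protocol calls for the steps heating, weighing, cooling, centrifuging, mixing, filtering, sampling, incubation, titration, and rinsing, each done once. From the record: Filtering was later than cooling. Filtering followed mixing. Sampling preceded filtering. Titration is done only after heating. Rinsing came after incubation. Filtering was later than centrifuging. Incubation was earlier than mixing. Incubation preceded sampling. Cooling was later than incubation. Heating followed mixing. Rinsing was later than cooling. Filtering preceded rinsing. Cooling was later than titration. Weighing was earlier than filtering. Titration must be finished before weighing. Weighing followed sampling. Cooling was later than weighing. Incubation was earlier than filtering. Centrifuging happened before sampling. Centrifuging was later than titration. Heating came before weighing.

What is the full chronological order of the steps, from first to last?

The constraints fix every adjacent pair, so only one ordering works:
incubation → mixing → heating → titration → centrifuging → sampling → weighing → cooling → filtering → rinsing.

incubation, mixing, heating, titration, centrifuging, sampling, weighing, cooling, filtering, rinsing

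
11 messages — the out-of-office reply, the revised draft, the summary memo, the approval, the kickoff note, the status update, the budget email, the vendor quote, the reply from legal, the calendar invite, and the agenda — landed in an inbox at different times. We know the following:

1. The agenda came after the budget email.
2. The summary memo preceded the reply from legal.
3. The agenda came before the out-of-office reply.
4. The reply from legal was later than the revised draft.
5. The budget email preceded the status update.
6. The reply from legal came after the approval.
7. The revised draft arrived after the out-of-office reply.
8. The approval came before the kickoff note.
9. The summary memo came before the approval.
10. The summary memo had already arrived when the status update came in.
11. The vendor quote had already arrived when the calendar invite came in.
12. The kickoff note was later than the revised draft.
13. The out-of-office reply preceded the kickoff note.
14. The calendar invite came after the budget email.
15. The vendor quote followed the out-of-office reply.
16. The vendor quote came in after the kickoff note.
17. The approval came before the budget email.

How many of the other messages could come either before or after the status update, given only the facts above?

7

Forced before the status update: the approval, the budget email, and the summary memo.
That leaves the agenda, the calendar invite, the kickoff note, the out-of-office reply, the reply from legal, the revised draft, and the vendor quote with no forced order relative to the status update — 7.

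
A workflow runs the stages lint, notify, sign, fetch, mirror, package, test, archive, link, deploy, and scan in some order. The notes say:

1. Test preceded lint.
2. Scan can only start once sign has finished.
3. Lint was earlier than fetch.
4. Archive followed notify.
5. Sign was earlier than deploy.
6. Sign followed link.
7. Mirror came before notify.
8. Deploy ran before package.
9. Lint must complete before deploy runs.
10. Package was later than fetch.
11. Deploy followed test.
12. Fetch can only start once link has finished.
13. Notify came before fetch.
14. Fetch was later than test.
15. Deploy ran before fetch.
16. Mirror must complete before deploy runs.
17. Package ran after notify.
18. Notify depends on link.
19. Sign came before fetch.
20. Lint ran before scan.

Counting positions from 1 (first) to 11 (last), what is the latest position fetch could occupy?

10

Fetch must come before package — 1 stage forced after it.
Everything else can be placed before fetch in some valid order, so fetch can sit as late as position 11 − 1 = 10.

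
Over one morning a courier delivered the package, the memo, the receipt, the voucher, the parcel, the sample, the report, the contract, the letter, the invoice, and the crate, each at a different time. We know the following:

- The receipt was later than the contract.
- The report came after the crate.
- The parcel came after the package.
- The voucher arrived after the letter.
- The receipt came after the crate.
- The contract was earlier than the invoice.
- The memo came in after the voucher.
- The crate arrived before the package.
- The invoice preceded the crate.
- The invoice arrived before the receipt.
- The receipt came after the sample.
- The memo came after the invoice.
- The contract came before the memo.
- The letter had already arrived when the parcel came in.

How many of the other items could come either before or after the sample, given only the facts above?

9

Forced after the sample: the receipt.
That leaves the contract, the crate, the invoice, the letter, the memo, the package, the parcel, the report, and the voucher with no forced order relative to the sample — 9.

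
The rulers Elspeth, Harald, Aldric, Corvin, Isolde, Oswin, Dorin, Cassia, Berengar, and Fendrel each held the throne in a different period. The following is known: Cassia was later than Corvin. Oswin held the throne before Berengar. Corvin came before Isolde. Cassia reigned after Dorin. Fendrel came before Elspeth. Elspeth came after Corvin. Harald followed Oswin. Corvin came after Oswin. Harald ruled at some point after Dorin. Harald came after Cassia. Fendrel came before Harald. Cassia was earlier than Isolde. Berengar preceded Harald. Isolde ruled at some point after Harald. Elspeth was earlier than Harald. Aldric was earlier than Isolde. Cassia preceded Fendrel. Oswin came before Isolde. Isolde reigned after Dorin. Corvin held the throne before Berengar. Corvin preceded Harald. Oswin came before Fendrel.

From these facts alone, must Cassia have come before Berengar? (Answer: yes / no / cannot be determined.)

No chain of stated constraints runs from Cassia to Berengar, and none runs from Berengar to Cassia either.
So the relative order of Cassia and Berengar is not fixed by the given facts.

cannot be determined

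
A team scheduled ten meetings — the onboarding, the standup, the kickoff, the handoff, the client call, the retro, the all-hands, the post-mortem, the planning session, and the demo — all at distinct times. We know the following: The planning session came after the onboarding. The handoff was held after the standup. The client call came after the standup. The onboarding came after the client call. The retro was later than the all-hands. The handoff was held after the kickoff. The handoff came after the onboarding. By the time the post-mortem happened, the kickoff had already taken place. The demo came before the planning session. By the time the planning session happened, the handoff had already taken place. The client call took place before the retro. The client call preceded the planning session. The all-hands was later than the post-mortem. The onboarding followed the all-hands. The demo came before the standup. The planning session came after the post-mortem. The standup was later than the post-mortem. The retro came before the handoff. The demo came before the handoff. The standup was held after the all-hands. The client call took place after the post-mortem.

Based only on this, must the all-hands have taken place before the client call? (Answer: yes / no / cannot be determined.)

yes

Chain the constraints: the all-hands → the standup → the client call. Each link is directly stated, so the all-hands comes before the client call.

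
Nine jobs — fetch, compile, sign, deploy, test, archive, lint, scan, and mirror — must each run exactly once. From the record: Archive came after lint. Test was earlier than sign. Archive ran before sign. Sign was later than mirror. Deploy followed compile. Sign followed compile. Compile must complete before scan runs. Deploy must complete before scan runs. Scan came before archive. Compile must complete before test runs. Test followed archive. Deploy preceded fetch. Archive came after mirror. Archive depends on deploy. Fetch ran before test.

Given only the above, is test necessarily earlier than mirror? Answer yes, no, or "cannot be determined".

Tracing the constraints gives mirror → archive → test, so mirror must come before test.
That means test cannot be before mirror.

no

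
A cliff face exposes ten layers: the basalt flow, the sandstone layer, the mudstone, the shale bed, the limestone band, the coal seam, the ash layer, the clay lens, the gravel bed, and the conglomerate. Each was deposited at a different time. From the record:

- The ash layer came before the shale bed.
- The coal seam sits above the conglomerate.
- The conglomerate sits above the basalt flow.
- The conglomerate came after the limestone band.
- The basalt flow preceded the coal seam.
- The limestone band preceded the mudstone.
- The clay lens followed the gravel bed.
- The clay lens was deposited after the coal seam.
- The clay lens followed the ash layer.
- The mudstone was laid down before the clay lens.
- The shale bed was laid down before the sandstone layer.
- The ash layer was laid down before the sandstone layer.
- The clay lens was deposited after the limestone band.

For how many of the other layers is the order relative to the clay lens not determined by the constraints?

Forced before the clay lens: the ash layer, the basalt flow, the coal seam, the conglomerate, the gravel bed, the limestone band, and the mudstone.
That leaves the sandstone layer and the shale bed with no forced order relative to the clay lens — 2.

2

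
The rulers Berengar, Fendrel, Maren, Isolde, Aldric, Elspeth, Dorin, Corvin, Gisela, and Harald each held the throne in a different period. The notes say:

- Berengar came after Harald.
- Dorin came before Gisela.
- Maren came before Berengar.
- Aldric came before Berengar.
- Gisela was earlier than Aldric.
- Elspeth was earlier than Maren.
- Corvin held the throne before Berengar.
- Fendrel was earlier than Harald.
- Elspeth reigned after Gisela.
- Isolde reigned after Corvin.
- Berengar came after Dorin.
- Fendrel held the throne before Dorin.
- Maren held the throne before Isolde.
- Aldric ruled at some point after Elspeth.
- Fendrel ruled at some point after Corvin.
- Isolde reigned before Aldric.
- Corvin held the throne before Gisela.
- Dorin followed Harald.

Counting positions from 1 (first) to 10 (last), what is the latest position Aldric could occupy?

Aldric must come before Berengar — 1 ruler forced after them.
Everything else can be placed before Aldric in some valid order, so Aldric can sit as late as position 10 − 1 = 9.

9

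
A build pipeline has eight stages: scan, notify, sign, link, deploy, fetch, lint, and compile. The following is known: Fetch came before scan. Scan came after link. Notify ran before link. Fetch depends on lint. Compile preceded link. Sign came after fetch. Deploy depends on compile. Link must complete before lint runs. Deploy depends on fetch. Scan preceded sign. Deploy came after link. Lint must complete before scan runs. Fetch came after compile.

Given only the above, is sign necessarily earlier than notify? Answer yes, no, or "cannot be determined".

no

Tracing the constraints gives notify → link → scan → sign, so notify must come before sign.
That means sign cannot be before notify.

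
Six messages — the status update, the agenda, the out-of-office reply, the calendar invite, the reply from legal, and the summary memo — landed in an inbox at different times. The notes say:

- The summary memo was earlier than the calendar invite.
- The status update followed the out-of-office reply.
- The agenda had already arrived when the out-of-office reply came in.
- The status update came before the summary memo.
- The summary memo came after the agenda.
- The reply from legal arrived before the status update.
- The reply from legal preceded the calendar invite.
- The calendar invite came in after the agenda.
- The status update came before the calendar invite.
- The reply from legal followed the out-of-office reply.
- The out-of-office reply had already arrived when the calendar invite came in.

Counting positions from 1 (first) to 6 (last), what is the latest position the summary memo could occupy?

5

The summary memo must come before the calendar invite — 1 message forced after it.
Everything else can be placed before the summary memo in some valid order, so the summary memo can sit as late as position 6 − 1 = 5.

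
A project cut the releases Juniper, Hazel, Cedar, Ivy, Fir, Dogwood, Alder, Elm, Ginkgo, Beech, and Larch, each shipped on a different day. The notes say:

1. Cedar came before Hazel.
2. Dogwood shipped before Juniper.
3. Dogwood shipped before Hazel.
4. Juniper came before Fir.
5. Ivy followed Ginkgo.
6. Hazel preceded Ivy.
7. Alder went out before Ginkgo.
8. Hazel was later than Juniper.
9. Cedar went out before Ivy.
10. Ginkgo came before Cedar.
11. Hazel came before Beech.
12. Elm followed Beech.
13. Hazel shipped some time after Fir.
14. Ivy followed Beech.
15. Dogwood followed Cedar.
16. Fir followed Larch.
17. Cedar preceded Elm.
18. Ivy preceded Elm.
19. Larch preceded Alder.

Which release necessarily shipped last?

Elm

Every other release has a chain of constraints placing it before Elm, so Elm is last.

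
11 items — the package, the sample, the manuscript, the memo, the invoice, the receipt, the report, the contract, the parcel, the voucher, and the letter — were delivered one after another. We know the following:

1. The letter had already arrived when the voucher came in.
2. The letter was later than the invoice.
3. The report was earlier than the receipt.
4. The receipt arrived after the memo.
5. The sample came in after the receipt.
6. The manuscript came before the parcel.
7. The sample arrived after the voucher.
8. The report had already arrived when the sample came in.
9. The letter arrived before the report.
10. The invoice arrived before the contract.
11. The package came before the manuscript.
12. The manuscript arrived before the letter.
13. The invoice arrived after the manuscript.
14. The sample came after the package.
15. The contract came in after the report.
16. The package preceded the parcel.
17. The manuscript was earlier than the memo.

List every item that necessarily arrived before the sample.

the invoice, the letter, the manuscript, the memo, the package, the receipt, the report, the voucher

Directly stated before the sample: the package, the receipt, the report, and the voucher.
The invoice reaches the sample via the invoice → the letter → the report → the sample.
The letter reaches the sample via the letter → the report → the sample.
The manuscript reaches the sample via the manuscript → the letter → the report → the sample.
Likewise the memo reaches the sample by chaining the stated constraints.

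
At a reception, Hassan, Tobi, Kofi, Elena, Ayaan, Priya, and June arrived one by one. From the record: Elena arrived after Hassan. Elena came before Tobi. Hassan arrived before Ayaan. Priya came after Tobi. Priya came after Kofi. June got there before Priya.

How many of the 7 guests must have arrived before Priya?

5

Directly stated before Priya: June, Kofi, and Tobi.
Elena reaches Priya via Elena → Tobi → Priya.
Hassan reaches Priya via Hassan → Elena → Tobi → Priya.
No chain forces Ayaan ahead of Priya.
That's Elena, Hassan, June, Kofi, and Tobi — 5 in all.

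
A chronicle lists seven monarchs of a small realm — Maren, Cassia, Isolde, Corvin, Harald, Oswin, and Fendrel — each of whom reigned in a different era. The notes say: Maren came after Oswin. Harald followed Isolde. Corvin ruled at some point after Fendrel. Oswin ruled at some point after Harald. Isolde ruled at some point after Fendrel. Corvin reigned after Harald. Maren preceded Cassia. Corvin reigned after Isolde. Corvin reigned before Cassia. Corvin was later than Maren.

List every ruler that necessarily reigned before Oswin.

Directly stated before Oswin: Harald.
Fendrel reaches Oswin via Fendrel → Isolde → Harald → Oswin.
Isolde reaches Oswin via Isolde → Harald → Oswin.

Fendrel, Harald, Isolde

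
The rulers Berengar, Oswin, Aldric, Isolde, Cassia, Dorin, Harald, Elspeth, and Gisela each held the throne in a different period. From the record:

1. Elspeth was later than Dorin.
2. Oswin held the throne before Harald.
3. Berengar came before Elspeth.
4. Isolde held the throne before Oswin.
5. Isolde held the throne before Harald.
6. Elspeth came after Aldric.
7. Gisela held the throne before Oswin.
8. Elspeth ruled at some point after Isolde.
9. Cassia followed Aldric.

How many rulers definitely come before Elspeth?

Directly stated before Elspeth: Aldric, Berengar, Dorin, and Isolde.
That's Aldric, Berengar, Dorin, and Isolde — 4 in all.

4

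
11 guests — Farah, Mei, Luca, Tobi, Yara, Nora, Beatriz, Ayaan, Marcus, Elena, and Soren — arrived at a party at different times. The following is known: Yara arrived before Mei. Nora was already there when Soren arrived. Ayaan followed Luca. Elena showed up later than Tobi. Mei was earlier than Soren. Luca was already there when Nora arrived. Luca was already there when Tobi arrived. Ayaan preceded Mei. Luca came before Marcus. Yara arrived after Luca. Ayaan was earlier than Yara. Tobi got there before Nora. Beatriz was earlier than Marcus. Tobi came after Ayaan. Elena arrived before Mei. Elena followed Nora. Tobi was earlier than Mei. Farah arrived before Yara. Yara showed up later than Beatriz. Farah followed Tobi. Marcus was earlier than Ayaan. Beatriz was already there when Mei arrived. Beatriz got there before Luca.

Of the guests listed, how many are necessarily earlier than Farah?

Directly stated before Farah: Tobi.
Ayaan reaches Farah via Ayaan → Tobi → Farah.
Beatriz reaches Farah via Beatriz → Luca → Tobi → Farah.
Luca reaches Farah via Luca → Tobi → Farah.
Likewise Marcus reaches Farah by chaining the stated constraints.
That's Ayaan, Beatriz, Luca, Marcus, and Tobi — 5 in all.

5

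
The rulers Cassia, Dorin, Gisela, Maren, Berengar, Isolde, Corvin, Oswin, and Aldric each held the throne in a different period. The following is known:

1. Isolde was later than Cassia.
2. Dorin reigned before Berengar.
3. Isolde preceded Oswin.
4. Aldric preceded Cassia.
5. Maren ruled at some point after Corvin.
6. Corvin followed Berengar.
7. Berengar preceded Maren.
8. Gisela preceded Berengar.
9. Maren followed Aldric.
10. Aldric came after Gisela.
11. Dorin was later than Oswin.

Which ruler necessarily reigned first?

Gisela has a chain of constraints placing them before every other ruler, so Gisela must be first.

Gisela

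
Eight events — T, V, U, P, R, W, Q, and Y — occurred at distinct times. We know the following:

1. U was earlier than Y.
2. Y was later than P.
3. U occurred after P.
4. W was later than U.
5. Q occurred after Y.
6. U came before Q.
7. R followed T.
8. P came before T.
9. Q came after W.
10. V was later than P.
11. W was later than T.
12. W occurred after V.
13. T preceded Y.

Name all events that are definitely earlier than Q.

Directly stated before Q: U, W, and Y.
P reaches Q via P → U → Q.
T reaches Q via T → Y → Q.
V reaches Q via V → W → Q.
No chain forces R ahead of Q.

P, T, U, V, W, Y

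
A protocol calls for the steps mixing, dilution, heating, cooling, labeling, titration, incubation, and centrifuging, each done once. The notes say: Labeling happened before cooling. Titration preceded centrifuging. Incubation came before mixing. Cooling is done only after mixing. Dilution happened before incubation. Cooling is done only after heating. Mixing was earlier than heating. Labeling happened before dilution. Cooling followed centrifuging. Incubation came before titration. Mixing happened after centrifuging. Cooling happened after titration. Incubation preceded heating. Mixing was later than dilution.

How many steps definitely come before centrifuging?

4

Directly stated before centrifuging: titration.
Dilution reaches centrifuging via dilution → incubation → titration → centrifuging.
Incubation reaches centrifuging via incubation → titration → centrifuging.
Labeling reaches centrifuging via labeling → dilution → incubation → titration → centrifuging.
No chain forces mixing (or any of the others) ahead of centrifuging.
That's dilution, incubation, labeling, and titration — 4 in all.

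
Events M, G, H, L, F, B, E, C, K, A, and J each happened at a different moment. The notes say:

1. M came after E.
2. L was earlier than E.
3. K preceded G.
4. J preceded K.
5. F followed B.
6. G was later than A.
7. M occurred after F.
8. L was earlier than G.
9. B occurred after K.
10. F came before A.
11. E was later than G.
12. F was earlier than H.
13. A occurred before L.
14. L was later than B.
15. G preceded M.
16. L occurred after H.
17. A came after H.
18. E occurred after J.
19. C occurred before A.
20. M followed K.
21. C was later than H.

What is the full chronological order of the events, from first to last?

The constraints fix every adjacent pair, so only one ordering works:
J → K → B → F → H → C → A → L → G → E → M.

J, K, B, F, H, C, A, L, G, E, M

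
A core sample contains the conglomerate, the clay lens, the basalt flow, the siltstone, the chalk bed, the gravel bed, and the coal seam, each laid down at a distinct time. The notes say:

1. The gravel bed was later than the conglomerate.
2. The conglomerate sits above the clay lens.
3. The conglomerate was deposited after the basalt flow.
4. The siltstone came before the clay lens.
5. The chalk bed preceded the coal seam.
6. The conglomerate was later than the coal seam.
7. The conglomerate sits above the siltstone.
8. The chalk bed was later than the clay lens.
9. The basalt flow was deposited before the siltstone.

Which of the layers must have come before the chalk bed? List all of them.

the basalt flow, the clay lens, the siltstone

Directly stated before the chalk bed: the clay lens.
The basalt flow reaches the chalk bed via the basalt flow → the siltstone → the clay lens → the chalk bed.
The siltstone reaches the chalk bed via the siltstone → the clay lens → the chalk bed.
No chain forces the gravel bed (or any of the others) ahead of the chalk bed.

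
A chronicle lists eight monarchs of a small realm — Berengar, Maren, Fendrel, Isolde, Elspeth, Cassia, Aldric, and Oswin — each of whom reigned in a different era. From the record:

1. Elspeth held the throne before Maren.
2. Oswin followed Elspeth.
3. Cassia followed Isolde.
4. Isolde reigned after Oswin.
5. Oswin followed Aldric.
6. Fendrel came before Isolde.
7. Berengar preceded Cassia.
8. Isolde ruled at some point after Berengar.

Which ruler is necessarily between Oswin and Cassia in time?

Tracing the constraints gives Oswin → Isolde → Cassia, so Isolde sits after Oswin and before Cassia.
No other ruler is forced both after Oswin and before Cassia.

Isolde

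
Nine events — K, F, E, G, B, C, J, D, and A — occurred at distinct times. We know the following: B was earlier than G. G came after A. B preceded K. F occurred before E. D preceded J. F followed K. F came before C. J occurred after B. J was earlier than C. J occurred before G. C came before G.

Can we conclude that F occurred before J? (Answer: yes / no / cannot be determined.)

No chain of stated constraints runs from F to J, and none runs from J to F either.
So the relative order of F and J is not fixed by the given facts.

cannot be determined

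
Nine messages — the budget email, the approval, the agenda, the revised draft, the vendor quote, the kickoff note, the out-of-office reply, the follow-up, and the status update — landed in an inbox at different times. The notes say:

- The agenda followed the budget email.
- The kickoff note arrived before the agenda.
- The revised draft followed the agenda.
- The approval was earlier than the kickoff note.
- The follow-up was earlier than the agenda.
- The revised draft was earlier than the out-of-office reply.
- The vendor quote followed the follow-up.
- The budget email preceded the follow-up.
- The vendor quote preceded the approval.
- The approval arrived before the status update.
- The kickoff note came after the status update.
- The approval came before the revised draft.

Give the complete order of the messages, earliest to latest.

The constraints fix every adjacent pair, so only one ordering works:
the budget email → the follow-up → the vendor quote → the approval → the status update → the kickoff note → the agenda → the revised draft → the out-of-office reply.

the budget email, the follow-up, the vendor quote, the approval, the status update, the kickoff note, the agenda, the revised draft, the out-of-office reply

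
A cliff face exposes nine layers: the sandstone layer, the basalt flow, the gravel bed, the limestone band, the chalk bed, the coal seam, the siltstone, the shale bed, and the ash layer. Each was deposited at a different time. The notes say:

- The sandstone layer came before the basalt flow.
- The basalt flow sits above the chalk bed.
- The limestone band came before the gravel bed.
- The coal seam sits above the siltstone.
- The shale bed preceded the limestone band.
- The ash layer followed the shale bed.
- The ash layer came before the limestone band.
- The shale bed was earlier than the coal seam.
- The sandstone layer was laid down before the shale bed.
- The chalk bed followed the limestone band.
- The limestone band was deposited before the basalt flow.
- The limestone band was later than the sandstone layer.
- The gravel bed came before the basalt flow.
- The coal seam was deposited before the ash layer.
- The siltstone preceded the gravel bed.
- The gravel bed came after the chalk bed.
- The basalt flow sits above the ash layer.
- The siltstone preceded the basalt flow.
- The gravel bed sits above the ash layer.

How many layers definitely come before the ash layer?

Directly stated before the ash layer: the coal seam and the shale bed.
The sandstone layer reaches the ash layer via the sandstone layer → the shale bed → the ash layer.
The siltstone reaches the ash layer via the siltstone → the coal seam → the ash layer.
That's the coal seam, the sandstone layer, the shale bed, and the siltstone — 4 in all.

4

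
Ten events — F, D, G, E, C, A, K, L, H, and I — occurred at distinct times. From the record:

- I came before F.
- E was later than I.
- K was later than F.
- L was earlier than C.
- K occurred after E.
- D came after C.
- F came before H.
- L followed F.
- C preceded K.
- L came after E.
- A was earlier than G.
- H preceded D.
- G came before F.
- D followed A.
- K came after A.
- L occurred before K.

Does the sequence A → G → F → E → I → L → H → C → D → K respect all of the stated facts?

The constraints require I before E, but in the proposed sequence E appears ahead of I. That one violation is enough.

no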